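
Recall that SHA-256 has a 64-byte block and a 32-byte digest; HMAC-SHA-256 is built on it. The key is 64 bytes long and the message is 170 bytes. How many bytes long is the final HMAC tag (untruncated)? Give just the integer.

32

The tag is one SHA-256 digest: 32 bytes.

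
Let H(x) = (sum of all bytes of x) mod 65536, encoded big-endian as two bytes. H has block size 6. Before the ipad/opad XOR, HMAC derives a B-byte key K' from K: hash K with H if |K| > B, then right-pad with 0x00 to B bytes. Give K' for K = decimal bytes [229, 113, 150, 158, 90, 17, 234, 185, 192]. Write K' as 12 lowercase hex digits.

055800000000

|K| = 9 > B = 6, so first hash the key.
H(K): sum = 229+113+150+158+90+17+234+185+192 = 1368 → 05 58.
Zero-pad H(K) = 05 58 to 6 bytes: K' = 05 58 00 00 00 00.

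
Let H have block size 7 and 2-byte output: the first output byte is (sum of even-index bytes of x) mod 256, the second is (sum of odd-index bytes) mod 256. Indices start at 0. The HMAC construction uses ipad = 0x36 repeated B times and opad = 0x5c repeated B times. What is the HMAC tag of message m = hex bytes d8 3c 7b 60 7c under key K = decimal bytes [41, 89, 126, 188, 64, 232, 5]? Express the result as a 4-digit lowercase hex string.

b245

Key decimal bytes [41, 89, 126, 188, 64, 232, 5] = 29 59 7e bc 40 e8 05 is exactly B = 7 bytes: K' = 29 59 7e bc 40 e8 05.
K' ⊕ ipad = 1f 6f 48 8a 76 de 33.  K' ⊕ opad = 75 05 22 e0 1c b4 59.
Inner input = (K'⊕ipad) ∥ m = 1f 6f 48 8a 76 de 33 ∥ d8 3c 7b 60 7c.
Inner hash: even-index sum = 428 mod 256 = 172; odd-index sum = 934 mod 256 = 166 → ac a6.
Outer input = (K'⊕opad) ∥ inner = 75 05 22 e0 1c b4 59 ∥ ac a6.
Outer hash (tag): even-index sum = 434 mod 256 = 178; odd-index sum = 581 mod 256 = 69 → b2 45.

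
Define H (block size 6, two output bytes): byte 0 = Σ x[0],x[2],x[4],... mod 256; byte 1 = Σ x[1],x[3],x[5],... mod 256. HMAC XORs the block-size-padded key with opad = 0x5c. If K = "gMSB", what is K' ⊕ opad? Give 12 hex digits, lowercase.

3b110f1e5c5c

Key "gMSB" = 67 4d 53 42 is 4 bytes ≤ B = 6; zero-pad to 6 bytes: K' = 67 4d 53 42 00 00.
XOR each byte with 0x5c: 67⊕5c=3b, 4d⊕5c=11, 53⊕5c=0f, 42⊕5c=1e, 00⊕5c=5c, 00⊕5c=5c.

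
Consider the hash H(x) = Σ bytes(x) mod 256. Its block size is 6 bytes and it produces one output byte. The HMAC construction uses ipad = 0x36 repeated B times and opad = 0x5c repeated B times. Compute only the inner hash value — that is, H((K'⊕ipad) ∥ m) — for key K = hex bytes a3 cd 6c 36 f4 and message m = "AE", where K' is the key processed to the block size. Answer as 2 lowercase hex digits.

68

Key hex bytes a3 cd 6c 36 f4 is 5 bytes ≤ B = 6; zero-pad to 6 bytes: K' = a3 cd 6c 36 f4 00.
K' ⊕ ipad = 95 fb 5a 00 c2 36.
Inner input = 95 fb 5a 00 c2 36 ∥ 41 45.
Inner hash: sum = 149+251+90+0+194+54+65+69 = 872; mod 256 = 104 → 68.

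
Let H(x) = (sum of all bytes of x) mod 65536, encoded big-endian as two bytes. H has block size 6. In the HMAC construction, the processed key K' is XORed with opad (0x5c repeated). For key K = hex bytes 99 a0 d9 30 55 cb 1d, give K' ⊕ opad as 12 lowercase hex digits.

5f235c5c5c5c

Key hex bytes 99 a0 d9 30 55 cb 1d is 7 bytes > B = 6, so hash it first: H(key) = 03 7f, then zero-pad to 6 bytes: K' = 03 7f 00 00 00 00.
XOR each byte with 0x5c: 03⊕5c=5f, 7f⊕5c=23, 00⊕5c=5c, 00⊕5c=5c, 00⊕5c=5c, 00⊕5c=5c.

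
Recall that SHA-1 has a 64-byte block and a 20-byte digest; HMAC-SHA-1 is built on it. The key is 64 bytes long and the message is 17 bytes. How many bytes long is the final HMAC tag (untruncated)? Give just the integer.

20

The tag is one SHA-1 digest: 20 bytes.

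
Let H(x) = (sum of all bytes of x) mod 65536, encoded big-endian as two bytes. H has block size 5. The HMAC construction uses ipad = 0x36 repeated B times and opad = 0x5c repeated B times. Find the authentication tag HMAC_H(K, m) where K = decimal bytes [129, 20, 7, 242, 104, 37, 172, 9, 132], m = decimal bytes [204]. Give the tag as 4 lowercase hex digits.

Key decimal bytes [129, 20, 7, 242, 104, 37, 172, 9, 132] = 81 14 07 f2 68 25 ac 09 84 is 9 bytes > B = 5, so hash it first: H(key) = 03 54, then zero-pad to 5 bytes: K' = 03 54 00 00 00.
K' ⊕ ipad = 35 62 36 36 36.  K' ⊕ opad = 5f 08 5c 5c 5c.
Inner input = (K'⊕ipad) ∥ m = 35 62 36 36 36 ∥ cc.
Inner hash: sum = 53+98+54+54+54+204 = 517 → 02 05.
Outer input = (K'⊕opad) ∥ inner = 5f 08 5c 5c 5c ∥ 02 05.
Outer hash (tag): sum = 95+8+92+92+92+2+5 = 386 → 01 82.

0182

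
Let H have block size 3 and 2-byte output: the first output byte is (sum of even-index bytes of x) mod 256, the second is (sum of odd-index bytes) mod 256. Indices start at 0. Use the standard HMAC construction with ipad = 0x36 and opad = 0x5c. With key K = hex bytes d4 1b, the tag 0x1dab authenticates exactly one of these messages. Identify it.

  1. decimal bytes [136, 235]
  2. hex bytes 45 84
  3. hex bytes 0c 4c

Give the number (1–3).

Key hex bytes d4 1b is 2 bytes ≤ B = 3; zero-pad to 3 bytes: K' = d4 1b 00.
K' ⊕ ipad = e2 2d 36; K' ⊕ opad = 88 47 5c.
m1: inner = H(e2 2d 36 88 eb) = 03 b5; tag = H(88 47 5c 03 b5) = 994a
m2: inner = H(e2 2d 36 45 84) = 9c 72; tag = H(88 47 5c 9c 72) = 56e3
m3: inner = H(e2 2d 36 0c 4c) = 64 39; tag = H(88 47 5c 64 39) = 1dab ← matches

3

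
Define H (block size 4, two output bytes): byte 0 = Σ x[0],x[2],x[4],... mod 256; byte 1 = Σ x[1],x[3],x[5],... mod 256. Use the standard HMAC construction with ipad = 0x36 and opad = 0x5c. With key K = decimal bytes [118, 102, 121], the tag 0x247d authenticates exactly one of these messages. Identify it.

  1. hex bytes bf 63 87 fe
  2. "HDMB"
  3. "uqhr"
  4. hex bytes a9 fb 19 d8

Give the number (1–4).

Key decimal bytes [118, 102, 121] = 76 66 79 is 3 bytes ≤ B = 4; zero-pad to 4 bytes: K' = 76 66 79 00.
K' ⊕ ipad = 40 50 4f 36; K' ⊕ opad = 2a 3a 25 5c.
m1: inner = H(40 50 4f 36 bf 63 87 fe) = d5 e7; tag = H(2a 3a 25 5c d5 e7) = 247d ← matches
m2: inner = H(40 50 4f 36 48 44 4d 42) = 24 0c; tag = H(2a 3a 25 5c 24 0c) = 73a2
m3: inner = H(40 50 4f 36 75 71 68 72) = 6c 69; tag = H(2a 3a 25 5c 6c 69) = bbff
m4: inner = H(40 50 4f 36 a9 fb 19 d8) = 51 59; tag = H(2a 3a 25 5c 51 59) = a0ef

1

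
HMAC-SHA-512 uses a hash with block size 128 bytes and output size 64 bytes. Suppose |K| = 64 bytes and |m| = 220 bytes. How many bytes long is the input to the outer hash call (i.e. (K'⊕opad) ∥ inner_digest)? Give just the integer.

192

Key is 64 ≤ 128 bytes, zero-padded: |K'| = 128.
Outer input = (K'⊕opad) ∥ H(inner) → 128 + 64 = 192 bytes.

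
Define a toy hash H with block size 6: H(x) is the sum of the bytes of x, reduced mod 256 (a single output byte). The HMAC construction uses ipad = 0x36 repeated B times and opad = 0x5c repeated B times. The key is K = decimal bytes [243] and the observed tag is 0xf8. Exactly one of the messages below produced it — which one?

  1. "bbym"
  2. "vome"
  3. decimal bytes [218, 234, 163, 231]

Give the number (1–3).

1

Key decimal bytes [243] = f3 is 1 byte ≤ B = 6; zero-pad to 6 bytes: K' = f3 00 00 00 00 00.
K' ⊕ ipad = c5 36 36 36 36 36; K' ⊕ opad = af 5c 5c 5c 5c 5c.
m1: inner = H(c5 36 36 36 36 36 62 62 79 6d) = 7d; tag = H(af 5c 5c 5c 5c 5c 7d) = f8 ← matches
m2: inner = H(c5 36 36 36 36 36 76 6f 6d 65) = 8a; tag = H(af 5c 5c 5c 5c 5c 8a) = 05
m3: inner = H(c5 36 36 36 36 36 da ea a3 e7) = 21; tag = H(af 5c 5c 5c 5c 5c 21) = 9c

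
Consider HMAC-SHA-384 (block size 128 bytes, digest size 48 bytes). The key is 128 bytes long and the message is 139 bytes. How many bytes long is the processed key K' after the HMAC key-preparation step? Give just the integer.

Key is 128 ≤ 128 bytes, zero-padded: |K'| = 128.

128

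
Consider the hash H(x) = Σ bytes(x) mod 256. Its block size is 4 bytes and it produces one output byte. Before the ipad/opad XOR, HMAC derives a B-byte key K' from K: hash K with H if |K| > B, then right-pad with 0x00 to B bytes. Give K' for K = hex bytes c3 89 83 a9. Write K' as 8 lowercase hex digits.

Key hex bytes c3 89 83 a9 is exactly B = 4 bytes: K' = c3 89 83 a9.

c38983a9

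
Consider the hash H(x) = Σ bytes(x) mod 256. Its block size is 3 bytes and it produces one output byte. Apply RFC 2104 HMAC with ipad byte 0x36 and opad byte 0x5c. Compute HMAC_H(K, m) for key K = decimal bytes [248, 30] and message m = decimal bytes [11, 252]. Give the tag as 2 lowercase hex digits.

75

Key decimal bytes [248, 30] = f8 1e is 2 bytes ≤ B = 3; zero-pad to 3 bytes: K' = f8 1e 00.
K' ⊕ ipad = ce 28 36.  K' ⊕ opad = a4 42 5c.
Inner input = (K'⊕ipad) ∥ m = ce 28 36 ∥ 0b fc.
Inner hash: sum = 206+40+54+11+252 = 563; mod 256 = 51 → 33.
Outer input = (K'⊕opad) ∥ inner = a4 42 5c ∥ 33.
Outer hash (tag): sum = 164+66+92+51 = 373; mod 256 = 117 → 75.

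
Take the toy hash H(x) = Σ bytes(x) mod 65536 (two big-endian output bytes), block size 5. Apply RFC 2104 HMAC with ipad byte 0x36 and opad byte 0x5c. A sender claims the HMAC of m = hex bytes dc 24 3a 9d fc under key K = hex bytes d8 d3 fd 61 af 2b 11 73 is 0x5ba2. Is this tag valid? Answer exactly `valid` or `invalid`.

invalid

Key hex bytes d8 d3 fd 61 af 2b 11 73 is 8 bytes > B = 5, so hash it first: H(key) = 04 67, then zero-pad to 5 bytes: K' = 04 67 00 00 00.
K' ⊕ ipad = 32 51 36 36 36; K' ⊕ opad = 58 3b 5c 5c 5c.
Inner hash: sum = 50+81+54+54+54+220+36+58+157+252 = 1016 → 03 f8.
Outer hash (recomputed tag): sum = 88+59+92+92+92+3+248 = 674 → 02 a2.
Recomputed tag = 02a2; claimed = 5ba2 → mismatch.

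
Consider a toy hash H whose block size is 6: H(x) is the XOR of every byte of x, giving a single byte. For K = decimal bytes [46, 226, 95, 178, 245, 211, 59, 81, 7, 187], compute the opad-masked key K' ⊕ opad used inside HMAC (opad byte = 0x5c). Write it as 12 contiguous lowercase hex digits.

8d5c5c5c5c5c

Key decimal bytes [46, 226, 95, 178, 245, 211, 59, 81, 7, 187] = 2e e2 5f b2 f5 d3 3b 51 07 bb is 10 bytes > B = 6, so hash it first: H(key) = d1, then zero-pad to 6 bytes: K' = d1 00 00 00 00 00.
XOR each byte with 0x5c: d1⊕5c=8d, 00⊕5c=5c, 00⊕5c=5c, 00⊕5c=5c, 00⊕5c=5c, 00⊕5c=5c.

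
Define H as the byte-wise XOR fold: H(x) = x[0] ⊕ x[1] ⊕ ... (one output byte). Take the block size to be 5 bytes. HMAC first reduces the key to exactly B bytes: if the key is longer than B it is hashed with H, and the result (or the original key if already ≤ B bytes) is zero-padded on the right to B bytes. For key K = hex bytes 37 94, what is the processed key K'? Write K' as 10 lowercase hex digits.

3794000000

Key hex bytes 37 94 is 2 bytes ≤ B = 5; zero-pad to 5 bytes: K' = 37 94 00 00 00.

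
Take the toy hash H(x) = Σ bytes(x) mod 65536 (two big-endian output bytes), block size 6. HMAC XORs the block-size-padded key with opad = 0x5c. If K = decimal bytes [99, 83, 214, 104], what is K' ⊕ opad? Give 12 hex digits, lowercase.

3f0f8a345c5c

Key decimal bytes [99, 83, 214, 104] = 63 53 d6 68 is 4 bytes ≤ B = 6; zero-pad to 6 bytes: K' = 63 53 d6 68 00 00.
XOR each byte with 0x5c: 63⊕5c=3f, 53⊕5c=0f, d6⊕5c=8a, 68⊕5c=34, 00⊕5c=5c, 00⊕5c=5c.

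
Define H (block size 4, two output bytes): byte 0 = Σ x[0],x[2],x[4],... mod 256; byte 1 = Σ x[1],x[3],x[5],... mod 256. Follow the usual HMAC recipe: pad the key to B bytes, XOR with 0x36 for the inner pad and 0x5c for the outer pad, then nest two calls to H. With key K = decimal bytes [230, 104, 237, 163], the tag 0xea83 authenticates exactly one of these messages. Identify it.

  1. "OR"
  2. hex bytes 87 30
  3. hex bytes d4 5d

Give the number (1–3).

3

Key decimal bytes [230, 104, 237, 163] = e6 68 ed a3 is exactly B = 4 bytes: K' = e6 68 ed a3.
K' ⊕ ipad = d0 5e db 95; K' ⊕ opad = ba 34 b1 ff.
m1: inner = H(d0 5e db 95 4f 52) = fa 45; tag = H(ba 34 b1 ff fa 45) = 6578
m2: inner = H(d0 5e db 95 87 30) = 32 23; tag = H(ba 34 b1 ff 32 23) = 9d56
m3: inner = H(d0 5e db 95 d4 5d) = 7f 50; tag = H(ba 34 b1 ff 7f 50) = ea83 ← matches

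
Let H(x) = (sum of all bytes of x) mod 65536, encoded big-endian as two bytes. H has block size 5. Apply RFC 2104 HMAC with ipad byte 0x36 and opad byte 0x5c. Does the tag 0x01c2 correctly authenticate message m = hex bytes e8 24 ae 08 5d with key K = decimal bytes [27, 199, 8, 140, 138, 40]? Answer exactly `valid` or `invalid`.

invalid

Key decimal bytes [27, 199, 8, 140, 138, 40] = 1b c7 08 8c 8a 28 is 6 bytes > B = 5, so hash it first: H(key) = 02 28, then zero-pad to 5 bytes: K' = 02 28 00 00 00.
K' ⊕ ipad = 34 1e 36 36 36; K' ⊕ opad = 5e 74 5c 5c 5c.
Inner hash: sum = 52+30+54+54+54+232+36+174+8+93 = 787 → 03 13.
Outer hash (recomputed tag): sum = 94+116+92+92+92+3+19 = 508 → 01 fc.
Recomputed tag = 01fc; claimed = 01c2 → mismatch.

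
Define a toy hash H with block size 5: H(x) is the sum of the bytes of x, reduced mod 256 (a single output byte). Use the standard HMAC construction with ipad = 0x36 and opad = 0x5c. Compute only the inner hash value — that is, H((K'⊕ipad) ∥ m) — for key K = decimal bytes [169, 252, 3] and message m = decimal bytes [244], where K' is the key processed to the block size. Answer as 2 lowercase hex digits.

fe

Key decimal bytes [169, 252, 3] = a9 fc 03 is 3 bytes ≤ B = 5; zero-pad to 5 bytes: K' = a9 fc 03 00 00.
K' ⊕ ipad = 9f ca 35 36 36.
Inner input = 9f ca 35 36 36 ∥ f4.
Inner hash: sum = 159+202+53+54+54+244 = 766; mod 256 = 254 → fe.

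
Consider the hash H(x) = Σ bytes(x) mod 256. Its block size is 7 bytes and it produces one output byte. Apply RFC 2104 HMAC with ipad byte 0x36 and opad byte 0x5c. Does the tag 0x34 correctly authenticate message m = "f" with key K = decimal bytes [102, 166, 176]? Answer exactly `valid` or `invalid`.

valid

Key decimal bytes [102, 166, 176] = 66 a6 b0 is 3 bytes ≤ B = 7; zero-pad to 7 bytes: K' = 66 a6 b0 00 00 00 00.
K' ⊕ ipad = 50 90 86 36 36 36 36; K' ⊕ opad = 3a fa ec 5c 5c 5c 5c.
Inner hash: sum = 80+144+134+54+54+54+54+102 = 676; mod 256 = 164 → a4.
Outer hash (recomputed tag): sum = 58+250+236+92+92+92+92+164 = 1076; mod 256 = 52 → 34.
Recomputed tag = 34; claimed = 34 → match.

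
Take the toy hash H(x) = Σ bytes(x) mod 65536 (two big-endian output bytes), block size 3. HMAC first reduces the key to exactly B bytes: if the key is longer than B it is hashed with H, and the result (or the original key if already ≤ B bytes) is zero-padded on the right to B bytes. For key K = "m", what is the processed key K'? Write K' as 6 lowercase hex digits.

6d0000

Key "m" = 6d is 1 byte ≤ B = 3; zero-pad to 3 bytes: K' = 6d 00 00.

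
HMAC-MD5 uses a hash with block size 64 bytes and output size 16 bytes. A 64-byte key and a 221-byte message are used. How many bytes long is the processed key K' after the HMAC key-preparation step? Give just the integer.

64

Key is 64 ≤ 64 bytes, zero-padded: |K'| = 64.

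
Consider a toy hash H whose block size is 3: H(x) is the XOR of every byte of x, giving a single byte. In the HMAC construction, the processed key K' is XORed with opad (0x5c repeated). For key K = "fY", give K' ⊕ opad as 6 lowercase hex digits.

3a055c

Key "fY" = 66 59 is 2 bytes ≤ B = 3; zero-pad to 3 bytes: K' = 66 59 00.
XOR each byte with 0x5c: 66⊕5c=3a, 59⊕5c=05, 00⊕5c=5c.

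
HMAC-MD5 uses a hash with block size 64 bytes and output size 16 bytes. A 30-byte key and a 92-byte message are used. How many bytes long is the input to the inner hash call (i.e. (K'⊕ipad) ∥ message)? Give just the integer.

Key is 30 ≤ 64 bytes, zero-padded: |K'| = 64.
Inner input = (K'⊕ipad) ∥ m → 64 + 92 = 156 bytes.

156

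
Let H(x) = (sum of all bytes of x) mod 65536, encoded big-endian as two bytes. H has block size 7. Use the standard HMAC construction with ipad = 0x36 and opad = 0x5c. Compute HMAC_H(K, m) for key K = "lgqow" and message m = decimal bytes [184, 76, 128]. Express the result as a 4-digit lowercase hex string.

Key "lgqow" = 6c 67 71 6f 77 is 5 bytes ≤ B = 7; zero-pad to 7 bytes: K' = 6c 67 71 6f 77 00 00.
K' ⊕ ipad = 5a 51 47 59 41 36 36.  K' ⊕ opad = 30 3b 2d 33 2b 5c 5c.
Inner input = (K'⊕ipad) ∥ m = 5a 51 47 59 41 36 36 ∥ b8 4c 80.
Inner hash: sum = 90+81+71+89+65+54+54+184+76+128 = 892 → 03 7c.
Outer input = (K'⊕opad) ∥ inner = 30 3b 2d 33 2b 5c 5c ∥ 03 7c.
Outer hash (tag): sum = 48+59+45+51+43+92+92+3+124 = 557 → 02 2d.

022d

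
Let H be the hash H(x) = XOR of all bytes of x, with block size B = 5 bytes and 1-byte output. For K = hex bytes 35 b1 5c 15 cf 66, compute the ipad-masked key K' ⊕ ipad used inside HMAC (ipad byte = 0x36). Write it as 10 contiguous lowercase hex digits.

5236363636

Key hex bytes 35 b1 5c 15 cf 66 is 6 bytes > B = 5, so hash it first: H(key) = 64, then zero-pad to 5 bytes: K' = 64 00 00 00 00.
XOR each byte with 0x36: 64⊕36=52, 00⊕36=36, 00⊕36=36, 00⊕36=36, 00⊕36=36.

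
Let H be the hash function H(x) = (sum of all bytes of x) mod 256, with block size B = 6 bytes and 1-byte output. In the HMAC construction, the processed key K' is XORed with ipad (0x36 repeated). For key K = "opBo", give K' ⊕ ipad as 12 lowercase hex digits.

Key "opBo" = 6f 70 42 6f is 4 bytes ≤ B = 6; zero-pad to 6 bytes: K' = 6f 70 42 6f 00 00.
XOR each byte with 0x36: 6f⊕36=59, 70⊕36=46, 42⊕36=74, 6f⊕36=59, 00⊕36=36, 00⊕36=36.

594674593636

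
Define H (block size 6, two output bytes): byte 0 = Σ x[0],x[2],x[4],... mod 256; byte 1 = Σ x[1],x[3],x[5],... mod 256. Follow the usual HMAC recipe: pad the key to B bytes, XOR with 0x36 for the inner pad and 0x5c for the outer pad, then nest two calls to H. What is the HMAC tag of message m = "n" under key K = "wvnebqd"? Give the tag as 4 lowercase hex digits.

Key "wvnebqd" = 77 76 6e 65 62 71 64 is 7 bytes > B = 6, so hash it first: H(key) = ab 4c, then zero-pad to 6 bytes: K' = ab 4c 00 00 00 00.
K' ⊕ ipad = 9d 7a 36 36 36 36.  K' ⊕ opad = f7 10 5c 5c 5c 5c.
Inner input = (K'⊕ipad) ∥ m = 9d 7a 36 36 36 36 ∥ 6e.
Inner hash: even-index sum = 375 mod 256 = 119; odd-index sum = 230 mod 256 = 230 → 77 e6.
Outer input = (K'⊕opad) ∥ inner = f7 10 5c 5c 5c 5c ∥ 77 e6.
Outer hash (tag): even-index sum = 550 mod 256 = 38; odd-index sum = 430 mod 256 = 174 → 26 ae.

26ae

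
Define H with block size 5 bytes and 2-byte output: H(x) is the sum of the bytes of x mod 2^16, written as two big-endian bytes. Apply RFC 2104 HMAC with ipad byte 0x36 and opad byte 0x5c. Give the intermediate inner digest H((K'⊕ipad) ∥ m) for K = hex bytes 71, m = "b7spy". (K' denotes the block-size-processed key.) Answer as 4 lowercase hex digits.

Key hex bytes 71 is 1 byte ≤ B = 5; zero-pad to 5 bytes: K' = 71 00 00 00 00.
K' ⊕ ipad = 47 36 36 36 36.
Inner input = 47 36 36 36 36 ∥ 62 37 73 70 79.
Inner hash: sum = 71+54+54+54+54+98+55+115+112+121 = 788 → 03 14.

0314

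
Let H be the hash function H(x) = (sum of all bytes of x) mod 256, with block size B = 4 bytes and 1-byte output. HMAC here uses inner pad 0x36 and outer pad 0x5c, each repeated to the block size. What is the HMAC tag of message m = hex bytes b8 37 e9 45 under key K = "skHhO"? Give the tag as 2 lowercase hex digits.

3f

Key "skHhO" = 73 6b 48 68 4f is 5 bytes > B = 4, so hash it first: H(key) = dd, then zero-pad to 4 bytes: K' = dd 00 00 00.
K' ⊕ ipad = eb 36 36 36.  K' ⊕ opad = 81 5c 5c 5c.
Inner input = (K'⊕ipad) ∥ m = eb 36 36 36 ∥ b8 37 e9 45.
Inner hash: sum = 235+54+54+54+184+55+233+69 = 938; mod 256 = 170 → aa.
Outer input = (K'⊕opad) ∥ inner = 81 5c 5c 5c ∥ aa.
Outer hash (tag): sum = 129+92+92+92+170 = 575; mod 256 = 63 → 3f.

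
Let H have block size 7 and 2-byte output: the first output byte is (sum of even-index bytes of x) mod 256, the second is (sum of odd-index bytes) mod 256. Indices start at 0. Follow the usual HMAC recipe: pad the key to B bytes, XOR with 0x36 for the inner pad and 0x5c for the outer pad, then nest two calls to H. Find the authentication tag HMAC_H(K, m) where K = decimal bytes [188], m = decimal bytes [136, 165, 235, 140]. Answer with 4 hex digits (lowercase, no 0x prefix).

0971

Key decimal bytes [188] = bc is 1 byte ≤ B = 7; zero-pad to 7 bytes: K' = bc 00 00 00 00 00 00.
K' ⊕ ipad = 8a 36 36 36 36 36 36.  K' ⊕ opad = e0 5c 5c 5c 5c 5c 5c.
Inner input = (K'⊕ipad) ∥ m = 8a 36 36 36 36 36 36 ∥ 88 a5 eb 8c.
Inner hash: even-index sum = 605 mod 256 = 93; odd-index sum = 533 mod 256 = 21 → 5d 15.
Outer input = (K'⊕opad) ∥ inner = e0 5c 5c 5c 5c 5c 5c ∥ 5d 15.
Outer hash (tag): even-index sum = 521 mod 256 = 9; odd-index sum = 369 mod 256 = 113 → 09 71.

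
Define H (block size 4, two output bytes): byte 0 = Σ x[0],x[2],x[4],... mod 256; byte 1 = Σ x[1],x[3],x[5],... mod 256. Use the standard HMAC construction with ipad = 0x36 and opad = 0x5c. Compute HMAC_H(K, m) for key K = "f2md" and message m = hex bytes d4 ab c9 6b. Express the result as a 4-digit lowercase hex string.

b312

Key "f2md" = 66 32 6d 64 is exactly B = 4 bytes: K' = 66 32 6d 64.
K' ⊕ ipad = 50 04 5b 52.  K' ⊕ opad = 3a 6e 31 38.
Inner input = (K'⊕ipad) ∥ m = 50 04 5b 52 ∥ d4 ab c9 6b.
Inner hash: even-index sum = 584 mod 256 = 72; odd-index sum = 364 mod 256 = 108 → 48 6c.
Outer input = (K'⊕opad) ∥ inner = 3a 6e 31 38 ∥ 48 6c.
Outer hash (tag): even-index sum = 179 mod 256 = 179; odd-index sum = 274 mod 256 = 18 → b3 12.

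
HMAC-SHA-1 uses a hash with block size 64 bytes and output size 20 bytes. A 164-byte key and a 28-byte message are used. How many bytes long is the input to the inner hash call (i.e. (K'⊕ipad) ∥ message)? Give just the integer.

92

Key is 164 > 64 bytes, so it is hashed to 20 bytes then zero-padded to 64: |K'| = 64.
Inner input = (K'⊕ipad) ∥ m → 64 + 28 = 92 bytes.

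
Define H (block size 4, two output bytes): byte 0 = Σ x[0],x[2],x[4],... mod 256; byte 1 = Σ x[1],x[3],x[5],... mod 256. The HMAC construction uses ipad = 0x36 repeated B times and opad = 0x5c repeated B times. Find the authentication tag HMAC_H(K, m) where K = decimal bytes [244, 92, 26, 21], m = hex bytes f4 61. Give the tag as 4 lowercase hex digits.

Key decimal bytes [244, 92, 26, 21] = f4 5c 1a 15 is exactly B = 4 bytes: K' = f4 5c 1a 15.
K' ⊕ ipad = c2 6a 2c 23.  K' ⊕ opad = a8 00 46 49.
Inner input = (K'⊕ipad) ∥ m = c2 6a 2c 23 ∥ f4 61.
Inner hash: even-index sum = 482 mod 256 = 226; odd-index sum = 238 mod 256 = 238 → e2 ee.
Outer input = (K'⊕opad) ∥ inner = a8 00 46 49 ∥ e2 ee.
Outer hash (tag): even-index sum = 464 mod 256 = 208; odd-index sum = 311 mod 256 = 55 → d0 37.

d037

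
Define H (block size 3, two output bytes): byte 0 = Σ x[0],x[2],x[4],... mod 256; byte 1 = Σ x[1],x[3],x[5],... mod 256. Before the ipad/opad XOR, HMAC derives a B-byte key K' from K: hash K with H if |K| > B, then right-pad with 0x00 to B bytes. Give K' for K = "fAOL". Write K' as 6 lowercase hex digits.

b58d00

|K| = 4 > B = 3, so first hash the key.
H(K): even-index sum = 181 mod 256 = 181; odd-index sum = 141 mod 256 = 141 → b5 8d.
Zero-pad H(K) = b5 8d to 3 bytes: K' = b5 8d 00.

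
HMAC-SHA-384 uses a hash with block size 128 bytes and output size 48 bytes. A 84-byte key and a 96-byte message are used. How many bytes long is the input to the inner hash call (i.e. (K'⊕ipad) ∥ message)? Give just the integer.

224

Key is 84 ≤ 128 bytes, zero-padded: |K'| = 128.
Inner input = (K'⊕ipad) ∥ m → 128 + 96 = 224 bytes.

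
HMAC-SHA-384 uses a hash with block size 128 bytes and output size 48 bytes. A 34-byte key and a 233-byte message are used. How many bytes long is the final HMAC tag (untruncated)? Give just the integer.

The tag is one SHA-384 digest: 48 bytes.

48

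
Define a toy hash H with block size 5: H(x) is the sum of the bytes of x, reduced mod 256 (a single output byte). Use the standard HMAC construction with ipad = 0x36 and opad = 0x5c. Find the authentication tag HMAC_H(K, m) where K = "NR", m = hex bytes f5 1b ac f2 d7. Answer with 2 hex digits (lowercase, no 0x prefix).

37

Key "NR" = 4e 52 is 2 bytes ≤ B = 5; zero-pad to 5 bytes: K' = 4e 52 00 00 00.
K' ⊕ ipad = 78 64 36 36 36.  K' ⊕ opad = 12 0e 5c 5c 5c.
Inner input = (K'⊕ipad) ∥ m = 78 64 36 36 36 ∥ f5 1b ac f2 d7.
Inner hash: sum = 120+100+54+54+54+245+27+172+242+215 = 1283; mod 256 = 3 → 03.
Outer input = (K'⊕opad) ∥ inner = 12 0e 5c 5c 5c ∥ 03.
Outer hash (tag): sum = 18+14+92+92+92+3 = 311; mod 256 = 55 → 37.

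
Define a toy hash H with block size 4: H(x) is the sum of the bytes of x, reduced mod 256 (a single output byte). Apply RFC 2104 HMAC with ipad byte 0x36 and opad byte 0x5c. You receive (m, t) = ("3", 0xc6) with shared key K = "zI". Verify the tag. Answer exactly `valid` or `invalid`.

invalid

Key "zI" = 7a 49 is 2 bytes ≤ B = 4; zero-pad to 4 bytes: K' = 7a 49 00 00.
K' ⊕ ipad = 4c 7f 36 36; K' ⊕ opad = 26 15 5c 5c.
Inner hash: sum = 76+127+54+54+51 = 362; mod 256 = 106 → 6a.
Outer hash (recomputed tag): sum = 38+21+92+92+106 = 349; mod 256 = 93 → 5d.
Recomputed tag = 5d; claimed = c6 → mismatch.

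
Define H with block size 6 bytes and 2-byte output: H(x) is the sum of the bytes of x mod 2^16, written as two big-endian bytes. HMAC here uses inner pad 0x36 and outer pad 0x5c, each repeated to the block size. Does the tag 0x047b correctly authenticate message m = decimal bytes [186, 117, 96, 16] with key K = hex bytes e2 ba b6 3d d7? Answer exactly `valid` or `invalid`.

valid

Key hex bytes e2 ba b6 3d d7 is 5 bytes ≤ B = 6; zero-pad to 6 bytes: K' = e2 ba b6 3d d7 00.
K' ⊕ ipad = d4 8c 80 0b e1 36; K' ⊕ opad = be e6 ea 61 8b 5c.
Inner hash: sum = 212+140+128+11+225+54+186+117+96+16 = 1185 → 04 a1.
Outer hash (recomputed tag): sum = 190+230+234+97+139+92+4+161 = 1147 → 04 7b.
Recomputed tag = 047b; claimed = 047b → match.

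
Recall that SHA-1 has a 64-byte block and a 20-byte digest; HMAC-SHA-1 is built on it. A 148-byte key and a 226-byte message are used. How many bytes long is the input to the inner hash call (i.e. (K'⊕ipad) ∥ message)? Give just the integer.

290

Key is 148 > 64 bytes, so it is hashed to 20 bytes then zero-padded to 64: |K'| = 64.
Inner input = (K'⊕ipad) ∥ m → 64 + 226 = 290 bytes.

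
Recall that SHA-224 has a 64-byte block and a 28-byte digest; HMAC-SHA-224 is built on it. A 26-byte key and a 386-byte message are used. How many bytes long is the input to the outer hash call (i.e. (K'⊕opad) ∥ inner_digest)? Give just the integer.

Key is 26 ≤ 64 bytes, zero-padded: |K'| = 64.
Outer input = (K'⊕opad) ∥ H(inner) → 64 + 28 = 92 bytes.

92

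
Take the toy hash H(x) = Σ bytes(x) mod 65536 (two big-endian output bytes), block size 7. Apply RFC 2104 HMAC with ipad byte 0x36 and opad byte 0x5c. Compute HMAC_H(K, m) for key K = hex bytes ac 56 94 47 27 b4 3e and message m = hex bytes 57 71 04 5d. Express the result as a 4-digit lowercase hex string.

Key hex bytes ac 56 94 47 27 b4 3e is exactly B = 7 bytes: K' = ac 56 94 47 27 b4 3e.
K' ⊕ ipad = 9a 60 a2 71 11 82 08.  K' ⊕ opad = f0 0a c8 1b 7b e8 62.
Inner input = (K'⊕ipad) ∥ m = 9a 60 a2 71 11 82 08 ∥ 57 71 04 5d.
Inner hash: sum = 154+96+162+113+17+130+8+87+113+4+93 = 977 → 03 d1.
Outer input = (K'⊕opad) ∥ inner = f0 0a c8 1b 7b e8 62 ∥ 03 d1.
Outer hash (tag): sum = 240+10+200+27+123+232+98+3+209 = 1142 → 04 76.

0476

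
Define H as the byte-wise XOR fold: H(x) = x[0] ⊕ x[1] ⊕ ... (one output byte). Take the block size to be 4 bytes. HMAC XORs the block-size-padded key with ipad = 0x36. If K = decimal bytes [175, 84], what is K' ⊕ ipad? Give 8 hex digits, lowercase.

Key decimal bytes [175, 84] = af 54 is 2 bytes ≤ B = 4; zero-pad to 4 bytes: K' = af 54 00 00.
XOR each byte with 0x36: af⊕36=99, 54⊕36=62, 00⊕36=36, 00⊕36=36.

99623636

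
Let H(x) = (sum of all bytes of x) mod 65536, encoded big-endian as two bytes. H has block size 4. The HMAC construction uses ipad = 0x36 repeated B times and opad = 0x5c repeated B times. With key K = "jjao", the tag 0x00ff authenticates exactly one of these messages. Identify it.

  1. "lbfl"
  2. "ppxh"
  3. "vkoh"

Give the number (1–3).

3

Key "jjao" = 6a 6a 61 6f is exactly B = 4 bytes: K' = 6a 6a 61 6f.
K' ⊕ ipad = 5c 5c 57 59; K' ⊕ opad = 36 36 3d 33.
m1: inner = H(5c 5c 57 59 6c 62 66 6c) = 03 08; tag = H(36 36 3d 33 03 08) = 00e7
m2: inner = H(5c 5c 57 59 70 70 78 68) = 03 28; tag = H(36 36 3d 33 03 28) = 0107
m3: inner = H(5c 5c 57 59 76 6b 6f 68) = 03 20; tag = H(36 36 3d 33 03 20) = 00ff ← matches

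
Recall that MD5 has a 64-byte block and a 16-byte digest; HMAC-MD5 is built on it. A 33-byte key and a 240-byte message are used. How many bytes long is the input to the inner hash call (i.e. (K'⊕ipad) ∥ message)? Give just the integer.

Key is 33 ≤ 64 bytes, zero-padded: |K'| = 64.
Inner input = (K'⊕ipad) ∥ m → 64 + 240 = 304 bytes.

304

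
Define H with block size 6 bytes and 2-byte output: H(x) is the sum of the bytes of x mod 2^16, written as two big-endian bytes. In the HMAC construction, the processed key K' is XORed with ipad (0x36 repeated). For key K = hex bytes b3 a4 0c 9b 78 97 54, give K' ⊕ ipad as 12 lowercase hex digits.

355736363636

Key hex bytes b3 a4 0c 9b 78 97 54 is 7 bytes > B = 6, so hash it first: H(key) = 03 61, then zero-pad to 6 bytes: K' = 03 61 00 00 00 00.
XOR each byte with 0x36: 03⊕36=35, 61⊕36=57, 00⊕36=36, 00⊕36=36, 00⊕36=36, 00⊕36=36.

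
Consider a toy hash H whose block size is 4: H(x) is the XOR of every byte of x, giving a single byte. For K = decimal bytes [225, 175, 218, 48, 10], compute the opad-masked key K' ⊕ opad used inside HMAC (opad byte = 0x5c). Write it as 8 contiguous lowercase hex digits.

Key decimal bytes [225, 175, 218, 48, 10] = e1 af da 30 0a is 5 bytes > B = 4, so hash it first: H(key) = ae, then zero-pad to 4 bytes: K' = ae 00 00 00.
XOR each byte with 0x5c: ae⊕5c=f2, 00⊕5c=5c, 00⊕5c=5c, 00⊕5c=5c.

f25c5c5c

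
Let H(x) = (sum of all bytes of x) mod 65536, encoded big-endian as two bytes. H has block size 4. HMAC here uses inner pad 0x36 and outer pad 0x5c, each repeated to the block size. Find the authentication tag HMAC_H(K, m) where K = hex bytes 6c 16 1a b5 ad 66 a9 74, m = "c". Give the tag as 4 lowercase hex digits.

Key hex bytes 6c 16 1a b5 ad 66 a9 74 is 8 bytes > B = 4, so hash it first: H(key) = 03 81, then zero-pad to 4 bytes: K' = 03 81 00 00.
K' ⊕ ipad = 35 b7 36 36.  K' ⊕ opad = 5f dd 5c 5c.
Inner input = (K'⊕ipad) ∥ m = 35 b7 36 36 ∥ 63.
Inner hash: sum = 53+183+54+54+99 = 443 → 01 bb.
Outer input = (K'⊕opad) ∥ inner = 5f dd 5c 5c ∥ 01 bb.
Outer hash (tag): sum = 95+221+92+92+1+187 = 688 → 02 b0.

02b0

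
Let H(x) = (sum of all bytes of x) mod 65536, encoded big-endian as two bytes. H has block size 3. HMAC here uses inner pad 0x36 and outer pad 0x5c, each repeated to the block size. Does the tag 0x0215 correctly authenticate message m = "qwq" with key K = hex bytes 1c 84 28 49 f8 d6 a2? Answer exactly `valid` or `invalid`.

Key hex bytes 1c 84 28 49 f8 d6 a2 is 7 bytes > B = 3, so hash it first: H(key) = 03 81, then zero-pad to 3 bytes: K' = 03 81 00.
K' ⊕ ipad = 35 b7 36; K' ⊕ opad = 5f dd 5c.
Inner hash: sum = 53+183+54+113+119+113 = 635 → 02 7b.
Outer hash (recomputed tag): sum = 95+221+92+2+123 = 533 → 02 15.
Recomputed tag = 0215; claimed = 0215 → match.

valid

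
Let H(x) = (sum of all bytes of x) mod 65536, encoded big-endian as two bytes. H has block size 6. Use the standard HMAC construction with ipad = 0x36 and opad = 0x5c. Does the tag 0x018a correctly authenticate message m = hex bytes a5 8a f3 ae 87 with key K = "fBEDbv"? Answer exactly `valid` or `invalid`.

Key "fBEDbv" = 66 42 45 44 62 76 is exactly B = 6 bytes: K' = 66 42 45 44 62 76.
K' ⊕ ipad = 50 74 73 72 54 40; K' ⊕ opad = 3a 1e 19 18 3e 2a.
Inner hash: sum = 80+116+115+114+84+64+165+138+243+174+135 = 1428 → 05 94.
Outer hash (recomputed tag): sum = 58+30+25+24+62+42+5+148 = 394 → 01 8a.
Recomputed tag = 018a; claimed = 018a → match.

valid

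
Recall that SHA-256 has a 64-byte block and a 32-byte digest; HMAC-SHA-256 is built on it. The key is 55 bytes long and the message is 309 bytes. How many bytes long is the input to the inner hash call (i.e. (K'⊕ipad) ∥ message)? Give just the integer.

Key is 55 ≤ 64 bytes, zero-padded: |K'| = 64.
Inner input = (K'⊕ipad) ∥ m → 64 + 309 = 373 bytes.

373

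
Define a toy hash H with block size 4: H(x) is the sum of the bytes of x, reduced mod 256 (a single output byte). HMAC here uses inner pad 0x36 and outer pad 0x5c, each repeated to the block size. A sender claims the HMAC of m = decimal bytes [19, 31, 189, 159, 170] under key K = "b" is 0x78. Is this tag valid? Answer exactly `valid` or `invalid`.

Key "b" = 62 is 1 byte ≤ B = 4; zero-pad to 4 bytes: K' = 62 00 00 00.
K' ⊕ ipad = 54 36 36 36; K' ⊕ opad = 3e 5c 5c 5c.
Inner hash: sum = 84+54+54+54+19+31+189+159+170 = 814; mod 256 = 46 → 2e.
Outer hash (recomputed tag): sum = 62+92+92+92+46 = 384; mod 256 = 128 → 80.
Recomputed tag = 80; claimed = 78 → mismatch.

invalid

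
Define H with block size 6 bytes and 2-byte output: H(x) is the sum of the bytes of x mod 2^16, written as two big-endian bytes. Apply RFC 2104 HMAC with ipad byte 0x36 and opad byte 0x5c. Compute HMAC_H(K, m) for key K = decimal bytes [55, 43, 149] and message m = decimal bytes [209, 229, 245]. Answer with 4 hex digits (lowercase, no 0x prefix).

Key decimal bytes [55, 43, 149] = 37 2b 95 is 3 bytes ≤ B = 6; zero-pad to 6 bytes: K' = 37 2b 95 00 00 00.
K' ⊕ ipad = 01 1d a3 36 36 36.  K' ⊕ opad = 6b 77 c9 5c 5c 5c.
Inner input = (K'⊕ipad) ∥ m = 01 1d a3 36 36 36 ∥ d1 e5 f5.
Inner hash: sum = 1+29+163+54+54+54+209+229+245 = 1038 → 04 0e.
Outer input = (K'⊕opad) ∥ inner = 6b 77 c9 5c 5c 5c ∥ 04 0e.
Outer hash (tag): sum = 107+119+201+92+92+92+4+14 = 721 → 02 d1.

02d1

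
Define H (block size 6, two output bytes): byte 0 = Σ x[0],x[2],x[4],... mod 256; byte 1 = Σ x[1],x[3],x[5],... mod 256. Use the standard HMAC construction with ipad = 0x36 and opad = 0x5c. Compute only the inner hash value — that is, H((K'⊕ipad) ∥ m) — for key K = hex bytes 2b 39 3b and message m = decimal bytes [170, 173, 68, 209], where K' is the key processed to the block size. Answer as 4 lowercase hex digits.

Key hex bytes 2b 39 3b is 3 bytes ≤ B = 6; zero-pad to 6 bytes: K' = 2b 39 3b 00 00 00.
K' ⊕ ipad = 1d 0f 0d 36 36 36.
Inner input = 1d 0f 0d 36 36 36 ∥ aa ad 44 d1.
Inner hash: even-index sum = 334 mod 256 = 78; odd-index sum = 505 mod 256 = 249 → 4e f9.

4ef9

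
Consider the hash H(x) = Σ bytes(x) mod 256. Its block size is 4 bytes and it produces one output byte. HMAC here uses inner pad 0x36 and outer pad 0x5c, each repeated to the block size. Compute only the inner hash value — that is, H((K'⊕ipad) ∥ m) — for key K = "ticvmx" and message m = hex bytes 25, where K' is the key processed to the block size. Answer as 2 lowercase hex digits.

74

Key "ticvmx" = 74 69 63 76 6d 78 is 6 bytes > B = 4, so hash it first: H(key) = 9b, then zero-pad to 4 bytes: K' = 9b 00 00 00.
K' ⊕ ipad = ad 36 36 36.
Inner input = ad 36 36 36 ∥ 25.
Inner hash: sum = 173+54+54+54+37 = 372; mod 256 = 116 → 74.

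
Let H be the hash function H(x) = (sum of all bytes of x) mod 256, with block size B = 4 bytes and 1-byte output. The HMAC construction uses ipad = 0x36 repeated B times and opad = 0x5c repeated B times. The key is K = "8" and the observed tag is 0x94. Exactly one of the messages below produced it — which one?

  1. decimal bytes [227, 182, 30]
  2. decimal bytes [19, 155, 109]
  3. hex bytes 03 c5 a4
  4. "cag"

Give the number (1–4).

Key "8" = 38 is 1 byte ≤ B = 4; zero-pad to 4 bytes: K' = 38 00 00 00.
K' ⊕ ipad = 0e 36 36 36; K' ⊕ opad = 64 5c 5c 5c.
m1: inner = H(0e 36 36 36 e3 b6 1e) = 67; tag = H(64 5c 5c 5c 67) = df
m2: inner = H(0e 36 36 36 13 9b 6d) = cb; tag = H(64 5c 5c 5c cb) = 43
m3: inner = H(0e 36 36 36 03 c5 a4) = 1c; tag = H(64 5c 5c 5c 1c) = 94 ← matches
m4: inner = H(0e 36 36 36 63 61 67) = db; tag = H(64 5c 5c 5c db) = 53

3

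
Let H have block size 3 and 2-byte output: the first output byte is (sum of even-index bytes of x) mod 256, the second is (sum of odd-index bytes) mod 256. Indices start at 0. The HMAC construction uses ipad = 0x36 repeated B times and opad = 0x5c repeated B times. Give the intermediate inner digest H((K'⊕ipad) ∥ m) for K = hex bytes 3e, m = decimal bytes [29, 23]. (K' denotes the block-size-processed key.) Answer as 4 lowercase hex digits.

5553

Key hex bytes 3e is 1 byte ≤ B = 3; zero-pad to 3 bytes: K' = 3e 00 00.
K' ⊕ ipad = 08 36 36.
Inner input = 08 36 36 ∥ 1d 17.
Inner hash: even-index sum = 85 mod 256 = 85; odd-index sum = 83 mod 256 = 83 → 55 53.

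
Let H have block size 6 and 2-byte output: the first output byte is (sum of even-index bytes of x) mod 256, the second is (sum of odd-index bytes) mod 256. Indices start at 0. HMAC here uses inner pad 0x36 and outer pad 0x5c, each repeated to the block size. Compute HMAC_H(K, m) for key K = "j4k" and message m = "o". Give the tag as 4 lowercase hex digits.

278e

Key "j4k" = 6a 34 6b is 3 bytes ≤ B = 6; zero-pad to 6 bytes: K' = 6a 34 6b 00 00 00.
K' ⊕ ipad = 5c 02 5d 36 36 36.  K' ⊕ opad = 36 68 37 5c 5c 5c.
Inner input = (K'⊕ipad) ∥ m = 5c 02 5d 36 36 36 ∥ 6f.
Inner hash: even-index sum = 350 mod 256 = 94; odd-index sum = 110 mod 256 = 110 → 5e 6e.
Outer input = (K'⊕opad) ∥ inner = 36 68 37 5c 5c 5c ∥ 5e 6e.
Outer hash (tag): even-index sum = 295 mod 256 = 39; odd-index sum = 398 mod 256 = 142 → 27 8e.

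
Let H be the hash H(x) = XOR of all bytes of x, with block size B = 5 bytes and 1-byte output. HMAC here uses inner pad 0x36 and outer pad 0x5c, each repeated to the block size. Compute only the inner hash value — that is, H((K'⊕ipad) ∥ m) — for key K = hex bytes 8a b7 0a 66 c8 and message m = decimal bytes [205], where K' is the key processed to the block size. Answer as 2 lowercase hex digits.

Key hex bytes 8a b7 0a 66 c8 is exactly B = 5 bytes: K' = 8a b7 0a 66 c8.
K' ⊕ ipad = bc 81 3c 50 fe.
Inner input = bc 81 3c 50 fe ∥ cd.
Inner hash: XOR bc⊕81⊕3c⊕50⊕fe⊕cd = 62.

62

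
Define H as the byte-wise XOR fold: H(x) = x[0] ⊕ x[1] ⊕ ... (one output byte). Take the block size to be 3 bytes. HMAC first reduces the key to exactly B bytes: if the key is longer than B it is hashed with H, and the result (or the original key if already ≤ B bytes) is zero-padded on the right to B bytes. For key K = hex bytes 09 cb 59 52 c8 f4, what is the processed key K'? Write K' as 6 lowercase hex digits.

f50000

|K| = 6 > B = 3, so first hash the key.
H(K): XOR 09⊕cb⊕59⊕52⊕c8⊕f4 = f5.
Zero-pad H(K) = f5 to 3 bytes: K' = f5 00 00.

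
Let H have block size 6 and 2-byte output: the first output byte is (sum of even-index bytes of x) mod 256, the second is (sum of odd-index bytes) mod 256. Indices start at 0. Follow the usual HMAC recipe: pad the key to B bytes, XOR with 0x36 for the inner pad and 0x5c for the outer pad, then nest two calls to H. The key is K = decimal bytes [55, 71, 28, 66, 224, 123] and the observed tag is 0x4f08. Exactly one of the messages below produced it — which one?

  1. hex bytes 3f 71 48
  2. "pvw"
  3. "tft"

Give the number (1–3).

Key decimal bytes [55, 71, 28, 66, 224, 123] = 37 47 1c 42 e0 7b is exactly B = 6 bytes: K' = 37 47 1c 42 e0 7b.
K' ⊕ ipad = 01 71 2a 74 d6 4d; K' ⊕ opad = 6b 1b 40 1e bc 27.
m1: inner = H(01 71 2a 74 d6 4d 3f 71 48) = 88 a3; tag = H(6b 1b 40 1e bc 27 88 a3) = ef03
m2: inner = H(01 71 2a 74 d6 4d 70 76 77) = e8 a8; tag = H(6b 1b 40 1e bc 27 e8 a8) = 4f08 ← matches
m3: inner = H(01 71 2a 74 d6 4d 74 66 74) = e9 98; tag = H(6b 1b 40 1e bc 27 e9 98) = 50f8

2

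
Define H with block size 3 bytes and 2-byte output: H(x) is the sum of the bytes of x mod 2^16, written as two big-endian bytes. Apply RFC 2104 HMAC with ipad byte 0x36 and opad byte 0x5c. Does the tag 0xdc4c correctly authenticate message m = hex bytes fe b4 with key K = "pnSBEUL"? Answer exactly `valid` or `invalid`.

Key "pnSBEUL" = 70 6e 53 42 45 55 4c is 7 bytes > B = 3, so hash it first: H(key) = 02 59, then zero-pad to 3 bytes: K' = 02 59 00.
K' ⊕ ipad = 34 6f 36; K' ⊕ opad = 5e 05 5c.
Inner hash: sum = 52+111+54+254+180 = 651 → 02 8b.
Outer hash (recomputed tag): sum = 94+5+92+2+139 = 332 → 01 4c.
Recomputed tag = 014c; claimed = dc4c → mismatch.

invalid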